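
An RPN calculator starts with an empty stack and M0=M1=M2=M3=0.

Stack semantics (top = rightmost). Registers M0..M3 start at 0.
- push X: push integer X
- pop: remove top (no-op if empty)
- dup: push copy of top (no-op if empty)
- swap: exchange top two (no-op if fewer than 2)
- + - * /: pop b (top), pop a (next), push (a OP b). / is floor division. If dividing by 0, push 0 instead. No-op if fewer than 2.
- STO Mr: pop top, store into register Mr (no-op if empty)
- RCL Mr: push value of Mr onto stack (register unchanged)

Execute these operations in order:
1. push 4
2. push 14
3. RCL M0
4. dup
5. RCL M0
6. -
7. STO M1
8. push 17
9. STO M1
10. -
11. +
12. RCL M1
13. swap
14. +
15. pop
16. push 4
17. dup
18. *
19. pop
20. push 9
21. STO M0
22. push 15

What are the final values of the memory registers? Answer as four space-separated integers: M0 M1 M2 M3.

After op 1 (push 4): stack=[4] mem=[0,0,0,0]
After op 2 (push 14): stack=[4,14] mem=[0,0,0,0]
After op 3 (RCL M0): stack=[4,14,0] mem=[0,0,0,0]
After op 4 (dup): stack=[4,14,0,0] mem=[0,0,0,0]
After op 5 (RCL M0): stack=[4,14,0,0,0] mem=[0,0,0,0]
After op 6 (-): stack=[4,14,0,0] mem=[0,0,0,0]
After op 7 (STO M1): stack=[4,14,0] mem=[0,0,0,0]
After op 8 (push 17): stack=[4,14,0,17] mem=[0,0,0,0]
After op 9 (STO M1): stack=[4,14,0] mem=[0,17,0,0]
After op 10 (-): stack=[4,14] mem=[0,17,0,0]
After op 11 (+): stack=[18] mem=[0,17,0,0]
After op 12 (RCL M1): stack=[18,17] mem=[0,17,0,0]
After op 13 (swap): stack=[17,18] mem=[0,17,0,0]
After op 14 (+): stack=[35] mem=[0,17,0,0]
After op 15 (pop): stack=[empty] mem=[0,17,0,0]
After op 16 (push 4): stack=[4] mem=[0,17,0,0]
After op 17 (dup): stack=[4,4] mem=[0,17,0,0]
After op 18 (*): stack=[16] mem=[0,17,0,0]
After op 19 (pop): stack=[empty] mem=[0,17,0,0]
After op 20 (push 9): stack=[9] mem=[0,17,0,0]
After op 21 (STO M0): stack=[empty] mem=[9,17,0,0]
After op 22 (push 15): stack=[15] mem=[9,17,0,0]

Answer: 9 17 0 0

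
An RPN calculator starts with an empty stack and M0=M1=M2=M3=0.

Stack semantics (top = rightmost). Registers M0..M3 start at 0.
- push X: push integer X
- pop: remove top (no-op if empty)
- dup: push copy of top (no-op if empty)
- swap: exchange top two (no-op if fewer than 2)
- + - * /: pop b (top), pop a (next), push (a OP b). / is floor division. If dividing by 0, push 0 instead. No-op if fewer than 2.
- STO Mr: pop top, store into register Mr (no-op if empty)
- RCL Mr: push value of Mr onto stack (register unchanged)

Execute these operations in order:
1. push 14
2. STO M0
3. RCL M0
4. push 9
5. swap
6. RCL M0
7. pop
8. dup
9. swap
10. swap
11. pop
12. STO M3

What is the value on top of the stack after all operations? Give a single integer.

Answer: 9

Derivation:
After op 1 (push 14): stack=[14] mem=[0,0,0,0]
After op 2 (STO M0): stack=[empty] mem=[14,0,0,0]
After op 3 (RCL M0): stack=[14] mem=[14,0,0,0]
After op 4 (push 9): stack=[14,9] mem=[14,0,0,0]
After op 5 (swap): stack=[9,14] mem=[14,0,0,0]
After op 6 (RCL M0): stack=[9,14,14] mem=[14,0,0,0]
After op 7 (pop): stack=[9,14] mem=[14,0,0,0]
After op 8 (dup): stack=[9,14,14] mem=[14,0,0,0]
After op 9 (swap): stack=[9,14,14] mem=[14,0,0,0]
After op 10 (swap): stack=[9,14,14] mem=[14,0,0,0]
After op 11 (pop): stack=[9,14] mem=[14,0,0,0]
After op 12 (STO M3): stack=[9] mem=[14,0,0,14]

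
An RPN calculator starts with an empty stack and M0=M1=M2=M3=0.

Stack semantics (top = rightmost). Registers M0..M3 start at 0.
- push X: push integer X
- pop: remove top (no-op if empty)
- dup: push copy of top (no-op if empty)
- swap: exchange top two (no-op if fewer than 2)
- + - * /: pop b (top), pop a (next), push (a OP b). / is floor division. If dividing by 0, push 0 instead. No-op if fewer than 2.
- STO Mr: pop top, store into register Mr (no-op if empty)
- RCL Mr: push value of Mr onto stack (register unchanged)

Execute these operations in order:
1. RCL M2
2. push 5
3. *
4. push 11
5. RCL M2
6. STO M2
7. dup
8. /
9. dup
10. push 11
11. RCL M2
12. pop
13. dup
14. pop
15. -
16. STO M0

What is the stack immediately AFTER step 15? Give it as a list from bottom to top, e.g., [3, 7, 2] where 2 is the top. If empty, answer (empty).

After op 1 (RCL M2): stack=[0] mem=[0,0,0,0]
After op 2 (push 5): stack=[0,5] mem=[0,0,0,0]
After op 3 (*): stack=[0] mem=[0,0,0,0]
After op 4 (push 11): stack=[0,11] mem=[0,0,0,0]
After op 5 (RCL M2): stack=[0,11,0] mem=[0,0,0,0]
After op 6 (STO M2): stack=[0,11] mem=[0,0,0,0]
After op 7 (dup): stack=[0,11,11] mem=[0,0,0,0]
After op 8 (/): stack=[0,1] mem=[0,0,0,0]
After op 9 (dup): stack=[0,1,1] mem=[0,0,0,0]
After op 10 (push 11): stack=[0,1,1,11] mem=[0,0,0,0]
After op 11 (RCL M2): stack=[0,1,1,11,0] mem=[0,0,0,0]
After op 12 (pop): stack=[0,1,1,11] mem=[0,0,0,0]
After op 13 (dup): stack=[0,1,1,11,11] mem=[0,0,0,0]
After op 14 (pop): stack=[0,1,1,11] mem=[0,0,0,0]
After op 15 (-): stack=[0,1,-10] mem=[0,0,0,0]

[0, 1, -10]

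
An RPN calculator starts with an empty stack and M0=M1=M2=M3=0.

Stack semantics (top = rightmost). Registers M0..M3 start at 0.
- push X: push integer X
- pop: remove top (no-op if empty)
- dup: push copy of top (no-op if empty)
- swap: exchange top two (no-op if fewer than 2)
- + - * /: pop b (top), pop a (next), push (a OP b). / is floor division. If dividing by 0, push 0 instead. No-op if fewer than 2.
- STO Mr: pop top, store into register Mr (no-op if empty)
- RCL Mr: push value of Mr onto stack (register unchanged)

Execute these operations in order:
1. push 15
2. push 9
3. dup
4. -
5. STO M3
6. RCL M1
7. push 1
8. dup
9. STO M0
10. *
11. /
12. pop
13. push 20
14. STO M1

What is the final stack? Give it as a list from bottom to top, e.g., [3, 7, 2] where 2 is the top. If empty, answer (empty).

Answer: (empty)

Derivation:
After op 1 (push 15): stack=[15] mem=[0,0,0,0]
After op 2 (push 9): stack=[15,9] mem=[0,0,0,0]
After op 3 (dup): stack=[15,9,9] mem=[0,0,0,0]
After op 4 (-): stack=[15,0] mem=[0,0,0,0]
After op 5 (STO M3): stack=[15] mem=[0,0,0,0]
After op 6 (RCL M1): stack=[15,0] mem=[0,0,0,0]
After op 7 (push 1): stack=[15,0,1] mem=[0,0,0,0]
After op 8 (dup): stack=[15,0,1,1] mem=[0,0,0,0]
After op 9 (STO M0): stack=[15,0,1] mem=[1,0,0,0]
After op 10 (*): stack=[15,0] mem=[1,0,0,0]
After op 11 (/): stack=[0] mem=[1,0,0,0]
After op 12 (pop): stack=[empty] mem=[1,0,0,0]
After op 13 (push 20): stack=[20] mem=[1,0,0,0]
After op 14 (STO M1): stack=[empty] mem=[1,20,0,0]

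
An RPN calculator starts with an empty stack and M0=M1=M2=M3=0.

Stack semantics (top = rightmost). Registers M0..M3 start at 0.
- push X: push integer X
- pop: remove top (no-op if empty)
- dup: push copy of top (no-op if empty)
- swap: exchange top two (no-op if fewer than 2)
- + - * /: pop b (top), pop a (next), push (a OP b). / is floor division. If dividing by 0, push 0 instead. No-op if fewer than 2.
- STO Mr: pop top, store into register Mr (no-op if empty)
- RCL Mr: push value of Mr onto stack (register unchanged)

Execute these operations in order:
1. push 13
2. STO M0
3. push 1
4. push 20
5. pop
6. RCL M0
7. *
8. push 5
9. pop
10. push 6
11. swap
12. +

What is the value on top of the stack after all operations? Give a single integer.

After op 1 (push 13): stack=[13] mem=[0,0,0,0]
After op 2 (STO M0): stack=[empty] mem=[13,0,0,0]
After op 3 (push 1): stack=[1] mem=[13,0,0,0]
After op 4 (push 20): stack=[1,20] mem=[13,0,0,0]
After op 5 (pop): stack=[1] mem=[13,0,0,0]
After op 6 (RCL M0): stack=[1,13] mem=[13,0,0,0]
After op 7 (*): stack=[13] mem=[13,0,0,0]
After op 8 (push 5): stack=[13,5] mem=[13,0,0,0]
After op 9 (pop): stack=[13] mem=[13,0,0,0]
After op 10 (push 6): stack=[13,6] mem=[13,0,0,0]
After op 11 (swap): stack=[6,13] mem=[13,0,0,0]
After op 12 (+): stack=[19] mem=[13,0,0,0]

Answer: 19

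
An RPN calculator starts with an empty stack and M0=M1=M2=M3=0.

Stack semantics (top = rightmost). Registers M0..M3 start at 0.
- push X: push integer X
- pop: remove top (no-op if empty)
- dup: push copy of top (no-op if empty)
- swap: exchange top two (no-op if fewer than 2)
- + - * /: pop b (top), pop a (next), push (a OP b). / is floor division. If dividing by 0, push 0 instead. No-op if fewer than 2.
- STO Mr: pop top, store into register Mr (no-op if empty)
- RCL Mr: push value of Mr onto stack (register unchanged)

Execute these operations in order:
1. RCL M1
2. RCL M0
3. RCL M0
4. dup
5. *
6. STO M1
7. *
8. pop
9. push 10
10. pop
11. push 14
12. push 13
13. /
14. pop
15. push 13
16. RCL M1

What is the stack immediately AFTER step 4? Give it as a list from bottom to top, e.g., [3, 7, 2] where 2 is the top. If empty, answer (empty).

After op 1 (RCL M1): stack=[0] mem=[0,0,0,0]
After op 2 (RCL M0): stack=[0,0] mem=[0,0,0,0]
After op 3 (RCL M0): stack=[0,0,0] mem=[0,0,0,0]
After op 4 (dup): stack=[0,0,0,0] mem=[0,0,0,0]

[0, 0, 0, 0]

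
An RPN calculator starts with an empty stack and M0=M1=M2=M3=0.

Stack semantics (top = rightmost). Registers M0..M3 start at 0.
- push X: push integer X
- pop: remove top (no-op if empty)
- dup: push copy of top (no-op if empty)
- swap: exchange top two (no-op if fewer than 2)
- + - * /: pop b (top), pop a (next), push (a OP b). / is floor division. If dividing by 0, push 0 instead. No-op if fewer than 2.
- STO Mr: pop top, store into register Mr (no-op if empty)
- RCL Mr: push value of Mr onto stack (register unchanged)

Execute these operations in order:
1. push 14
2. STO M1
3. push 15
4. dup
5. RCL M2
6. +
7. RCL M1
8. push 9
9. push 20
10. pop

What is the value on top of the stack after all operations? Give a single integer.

Answer: 9

Derivation:
After op 1 (push 14): stack=[14] mem=[0,0,0,0]
After op 2 (STO M1): stack=[empty] mem=[0,14,0,0]
After op 3 (push 15): stack=[15] mem=[0,14,0,0]
After op 4 (dup): stack=[15,15] mem=[0,14,0,0]
After op 5 (RCL M2): stack=[15,15,0] mem=[0,14,0,0]
After op 6 (+): stack=[15,15] mem=[0,14,0,0]
After op 7 (RCL M1): stack=[15,15,14] mem=[0,14,0,0]
After op 8 (push 9): stack=[15,15,14,9] mem=[0,14,0,0]
After op 9 (push 20): stack=[15,15,14,9,20] mem=[0,14,0,0]
After op 10 (pop): stack=[15,15,14,9] mem=[0,14,0,0]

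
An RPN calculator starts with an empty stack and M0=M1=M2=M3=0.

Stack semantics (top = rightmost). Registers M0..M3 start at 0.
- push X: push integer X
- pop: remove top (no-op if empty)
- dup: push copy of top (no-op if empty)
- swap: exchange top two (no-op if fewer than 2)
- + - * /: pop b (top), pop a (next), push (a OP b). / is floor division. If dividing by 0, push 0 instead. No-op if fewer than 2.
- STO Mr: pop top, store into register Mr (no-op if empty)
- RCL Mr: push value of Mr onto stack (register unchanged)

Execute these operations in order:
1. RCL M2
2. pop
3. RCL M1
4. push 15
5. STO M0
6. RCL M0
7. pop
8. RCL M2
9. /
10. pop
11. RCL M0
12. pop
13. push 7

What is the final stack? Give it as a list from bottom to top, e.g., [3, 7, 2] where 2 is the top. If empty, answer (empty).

Answer: [7]

Derivation:
After op 1 (RCL M2): stack=[0] mem=[0,0,0,0]
After op 2 (pop): stack=[empty] mem=[0,0,0,0]
After op 3 (RCL M1): stack=[0] mem=[0,0,0,0]
After op 4 (push 15): stack=[0,15] mem=[0,0,0,0]
After op 5 (STO M0): stack=[0] mem=[15,0,0,0]
After op 6 (RCL M0): stack=[0,15] mem=[15,0,0,0]
After op 7 (pop): stack=[0] mem=[15,0,0,0]
After op 8 (RCL M2): stack=[0,0] mem=[15,0,0,0]
After op 9 (/): stack=[0] mem=[15,0,0,0]
After op 10 (pop): stack=[empty] mem=[15,0,0,0]
After op 11 (RCL M0): stack=[15] mem=[15,0,0,0]
After op 12 (pop): stack=[empty] mem=[15,0,0,0]
After op 13 (push 7): stack=[7] mem=[15,0,0,0]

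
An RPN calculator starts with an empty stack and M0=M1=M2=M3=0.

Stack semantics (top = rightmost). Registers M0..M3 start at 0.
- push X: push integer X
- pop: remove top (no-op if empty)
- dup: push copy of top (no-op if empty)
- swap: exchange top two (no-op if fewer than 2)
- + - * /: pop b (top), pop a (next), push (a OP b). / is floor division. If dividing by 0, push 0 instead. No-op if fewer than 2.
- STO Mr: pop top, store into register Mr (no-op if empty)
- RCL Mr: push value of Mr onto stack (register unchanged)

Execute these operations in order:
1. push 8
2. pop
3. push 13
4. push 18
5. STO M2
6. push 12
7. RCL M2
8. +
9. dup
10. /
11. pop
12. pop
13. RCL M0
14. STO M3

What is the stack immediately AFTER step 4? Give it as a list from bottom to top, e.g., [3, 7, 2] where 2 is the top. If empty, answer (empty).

After op 1 (push 8): stack=[8] mem=[0,0,0,0]
After op 2 (pop): stack=[empty] mem=[0,0,0,0]
After op 3 (push 13): stack=[13] mem=[0,0,0,0]
After op 4 (push 18): stack=[13,18] mem=[0,0,0,0]

[13, 18]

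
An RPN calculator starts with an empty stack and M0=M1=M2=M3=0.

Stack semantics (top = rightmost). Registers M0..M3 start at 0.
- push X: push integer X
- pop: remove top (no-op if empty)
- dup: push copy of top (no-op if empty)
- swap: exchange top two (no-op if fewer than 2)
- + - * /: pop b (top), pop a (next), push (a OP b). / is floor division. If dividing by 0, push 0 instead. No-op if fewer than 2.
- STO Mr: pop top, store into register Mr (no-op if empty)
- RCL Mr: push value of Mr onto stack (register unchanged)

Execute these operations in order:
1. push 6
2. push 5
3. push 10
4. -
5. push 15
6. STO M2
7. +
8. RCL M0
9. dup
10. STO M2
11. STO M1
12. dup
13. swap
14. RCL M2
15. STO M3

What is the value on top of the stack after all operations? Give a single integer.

After op 1 (push 6): stack=[6] mem=[0,0,0,0]
After op 2 (push 5): stack=[6,5] mem=[0,0,0,0]
After op 3 (push 10): stack=[6,5,10] mem=[0,0,0,0]
After op 4 (-): stack=[6,-5] mem=[0,0,0,0]
After op 5 (push 15): stack=[6,-5,15] mem=[0,0,0,0]
After op 6 (STO M2): stack=[6,-5] mem=[0,0,15,0]
After op 7 (+): stack=[1] mem=[0,0,15,0]
After op 8 (RCL M0): stack=[1,0] mem=[0,0,15,0]
After op 9 (dup): stack=[1,0,0] mem=[0,0,15,0]
After op 10 (STO M2): stack=[1,0] mem=[0,0,0,0]
After op 11 (STO M1): stack=[1] mem=[0,0,0,0]
After op 12 (dup): stack=[1,1] mem=[0,0,0,0]
After op 13 (swap): stack=[1,1] mem=[0,0,0,0]
After op 14 (RCL M2): stack=[1,1,0] mem=[0,0,0,0]
After op 15 (STO M3): stack=[1,1] mem=[0,0,0,0]

Answer: 1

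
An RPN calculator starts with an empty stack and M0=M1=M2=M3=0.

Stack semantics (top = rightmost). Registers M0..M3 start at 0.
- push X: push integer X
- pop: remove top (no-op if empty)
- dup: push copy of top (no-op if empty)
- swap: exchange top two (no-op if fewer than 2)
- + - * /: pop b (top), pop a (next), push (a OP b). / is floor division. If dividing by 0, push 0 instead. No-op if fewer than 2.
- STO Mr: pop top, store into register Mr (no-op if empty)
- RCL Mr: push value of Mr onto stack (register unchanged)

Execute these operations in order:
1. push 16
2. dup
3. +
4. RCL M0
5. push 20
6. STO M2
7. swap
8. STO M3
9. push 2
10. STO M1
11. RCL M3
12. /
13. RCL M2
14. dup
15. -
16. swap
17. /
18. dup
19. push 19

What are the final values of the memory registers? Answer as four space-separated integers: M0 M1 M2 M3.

After op 1 (push 16): stack=[16] mem=[0,0,0,0]
After op 2 (dup): stack=[16,16] mem=[0,0,0,0]
After op 3 (+): stack=[32] mem=[0,0,0,0]
After op 4 (RCL M0): stack=[32,0] mem=[0,0,0,0]
After op 5 (push 20): stack=[32,0,20] mem=[0,0,0,0]
After op 6 (STO M2): stack=[32,0] mem=[0,0,20,0]
After op 7 (swap): stack=[0,32] mem=[0,0,20,0]
After op 8 (STO M3): stack=[0] mem=[0,0,20,32]
After op 9 (push 2): stack=[0,2] mem=[0,0,20,32]
After op 10 (STO M1): stack=[0] mem=[0,2,20,32]
After op 11 (RCL M3): stack=[0,32] mem=[0,2,20,32]
After op 12 (/): stack=[0] mem=[0,2,20,32]
After op 13 (RCL M2): stack=[0,20] mem=[0,2,20,32]
After op 14 (dup): stack=[0,20,20] mem=[0,2,20,32]
After op 15 (-): stack=[0,0] mem=[0,2,20,32]
After op 16 (swap): stack=[0,0] mem=[0,2,20,32]
After op 17 (/): stack=[0] mem=[0,2,20,32]
After op 18 (dup): stack=[0,0] mem=[0,2,20,32]
After op 19 (push 19): stack=[0,0,19] mem=[0,2,20,32]

Answer: 0 2 20 32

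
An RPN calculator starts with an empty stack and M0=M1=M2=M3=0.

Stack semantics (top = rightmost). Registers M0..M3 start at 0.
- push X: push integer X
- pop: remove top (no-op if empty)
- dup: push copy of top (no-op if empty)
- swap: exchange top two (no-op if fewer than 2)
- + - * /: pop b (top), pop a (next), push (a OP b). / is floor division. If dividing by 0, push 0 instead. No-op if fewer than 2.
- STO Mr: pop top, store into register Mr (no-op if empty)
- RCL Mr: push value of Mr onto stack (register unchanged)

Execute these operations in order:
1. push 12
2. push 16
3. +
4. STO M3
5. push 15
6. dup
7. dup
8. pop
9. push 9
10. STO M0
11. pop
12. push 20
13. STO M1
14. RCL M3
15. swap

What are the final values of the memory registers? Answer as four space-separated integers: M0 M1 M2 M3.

After op 1 (push 12): stack=[12] mem=[0,0,0,0]
After op 2 (push 16): stack=[12,16] mem=[0,0,0,0]
After op 3 (+): stack=[28] mem=[0,0,0,0]
After op 4 (STO M3): stack=[empty] mem=[0,0,0,28]
After op 5 (push 15): stack=[15] mem=[0,0,0,28]
After op 6 (dup): stack=[15,15] mem=[0,0,0,28]
After op 7 (dup): stack=[15,15,15] mem=[0,0,0,28]
After op 8 (pop): stack=[15,15] mem=[0,0,0,28]
After op 9 (push 9): stack=[15,15,9] mem=[0,0,0,28]
After op 10 (STO M0): stack=[15,15] mem=[9,0,0,28]
After op 11 (pop): stack=[15] mem=[9,0,0,28]
After op 12 (push 20): stack=[15,20] mem=[9,0,0,28]
After op 13 (STO M1): stack=[15] mem=[9,20,0,28]
After op 14 (RCL M3): stack=[15,28] mem=[9,20,0,28]
After op 15 (swap): stack=[28,15] mem=[9,20,0,28]

Answer: 9 20 0 28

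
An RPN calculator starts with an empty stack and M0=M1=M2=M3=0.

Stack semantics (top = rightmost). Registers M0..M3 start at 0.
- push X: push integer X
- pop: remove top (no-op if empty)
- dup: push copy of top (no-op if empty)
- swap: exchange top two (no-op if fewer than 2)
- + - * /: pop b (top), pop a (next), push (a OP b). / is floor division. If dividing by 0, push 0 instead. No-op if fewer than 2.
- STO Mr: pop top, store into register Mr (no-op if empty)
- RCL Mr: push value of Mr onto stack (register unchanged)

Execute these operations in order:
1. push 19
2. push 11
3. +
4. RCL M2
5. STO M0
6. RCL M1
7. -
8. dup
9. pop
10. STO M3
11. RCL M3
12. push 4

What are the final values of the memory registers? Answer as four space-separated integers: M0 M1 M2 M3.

Answer: 0 0 0 30

Derivation:
After op 1 (push 19): stack=[19] mem=[0,0,0,0]
After op 2 (push 11): stack=[19,11] mem=[0,0,0,0]
After op 3 (+): stack=[30] mem=[0,0,0,0]
After op 4 (RCL M2): stack=[30,0] mem=[0,0,0,0]
After op 5 (STO M0): stack=[30] mem=[0,0,0,0]
After op 6 (RCL M1): stack=[30,0] mem=[0,0,0,0]
After op 7 (-): stack=[30] mem=[0,0,0,0]
After op 8 (dup): stack=[30,30] mem=[0,0,0,0]
After op 9 (pop): stack=[30] mem=[0,0,0,0]
After op 10 (STO M3): stack=[empty] mem=[0,0,0,30]
After op 11 (RCL M3): stack=[30] mem=[0,0,0,30]
After op 12 (push 4): stack=[30,4] mem=[0,0,0,30]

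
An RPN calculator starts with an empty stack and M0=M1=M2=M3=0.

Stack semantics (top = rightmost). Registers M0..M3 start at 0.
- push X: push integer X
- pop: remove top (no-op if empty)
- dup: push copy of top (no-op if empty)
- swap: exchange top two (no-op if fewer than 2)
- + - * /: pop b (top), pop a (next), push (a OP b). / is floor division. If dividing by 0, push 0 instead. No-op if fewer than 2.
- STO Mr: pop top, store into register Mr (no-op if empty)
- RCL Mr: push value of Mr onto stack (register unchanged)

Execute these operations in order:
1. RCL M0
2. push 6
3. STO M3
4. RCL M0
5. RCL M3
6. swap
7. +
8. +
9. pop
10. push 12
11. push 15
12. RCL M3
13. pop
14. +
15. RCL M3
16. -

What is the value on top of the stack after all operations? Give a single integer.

After op 1 (RCL M0): stack=[0] mem=[0,0,0,0]
After op 2 (push 6): stack=[0,6] mem=[0,0,0,0]
After op 3 (STO M3): stack=[0] mem=[0,0,0,6]
After op 4 (RCL M0): stack=[0,0] mem=[0,0,0,6]
After op 5 (RCL M3): stack=[0,0,6] mem=[0,0,0,6]
After op 6 (swap): stack=[0,6,0] mem=[0,0,0,6]
After op 7 (+): stack=[0,6] mem=[0,0,0,6]
After op 8 (+): stack=[6] mem=[0,0,0,6]
After op 9 (pop): stack=[empty] mem=[0,0,0,6]
After op 10 (push 12): stack=[12] mem=[0,0,0,6]
After op 11 (push 15): stack=[12,15] mem=[0,0,0,6]
After op 12 (RCL M3): stack=[12,15,6] mem=[0,0,0,6]
After op 13 (pop): stack=[12,15] mem=[0,0,0,6]
After op 14 (+): stack=[27] mem=[0,0,0,6]
After op 15 (RCL M3): stack=[27,6] mem=[0,0,0,6]
After op 16 (-): stack=[21] mem=[0,0,0,6]

Answer: 21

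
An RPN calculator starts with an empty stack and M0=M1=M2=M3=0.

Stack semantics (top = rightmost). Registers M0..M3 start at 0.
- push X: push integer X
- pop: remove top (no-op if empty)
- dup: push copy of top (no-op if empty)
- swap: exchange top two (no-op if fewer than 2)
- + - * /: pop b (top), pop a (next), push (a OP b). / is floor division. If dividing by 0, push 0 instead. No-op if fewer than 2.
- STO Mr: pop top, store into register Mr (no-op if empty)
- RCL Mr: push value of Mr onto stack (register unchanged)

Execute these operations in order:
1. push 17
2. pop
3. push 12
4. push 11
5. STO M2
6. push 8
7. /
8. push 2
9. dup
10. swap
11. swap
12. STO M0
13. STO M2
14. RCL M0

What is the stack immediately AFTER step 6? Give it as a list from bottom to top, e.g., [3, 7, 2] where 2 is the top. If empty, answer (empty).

After op 1 (push 17): stack=[17] mem=[0,0,0,0]
After op 2 (pop): stack=[empty] mem=[0,0,0,0]
After op 3 (push 12): stack=[12] mem=[0,0,0,0]
After op 4 (push 11): stack=[12,11] mem=[0,0,0,0]
After op 5 (STO M2): stack=[12] mem=[0,0,11,0]
After op 6 (push 8): stack=[12,8] mem=[0,0,11,0]

[12, 8]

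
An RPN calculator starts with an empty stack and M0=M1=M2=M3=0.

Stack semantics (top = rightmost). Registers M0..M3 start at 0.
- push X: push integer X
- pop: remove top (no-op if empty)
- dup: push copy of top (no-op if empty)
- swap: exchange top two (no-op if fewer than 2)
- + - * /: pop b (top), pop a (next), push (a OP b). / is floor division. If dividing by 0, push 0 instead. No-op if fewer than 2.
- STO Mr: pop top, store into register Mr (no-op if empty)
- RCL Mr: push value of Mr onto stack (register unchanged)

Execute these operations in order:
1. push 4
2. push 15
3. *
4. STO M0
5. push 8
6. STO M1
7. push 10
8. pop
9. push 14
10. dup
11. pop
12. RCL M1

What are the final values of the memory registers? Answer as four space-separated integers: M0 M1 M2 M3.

After op 1 (push 4): stack=[4] mem=[0,0,0,0]
After op 2 (push 15): stack=[4,15] mem=[0,0,0,0]
After op 3 (*): stack=[60] mem=[0,0,0,0]
After op 4 (STO M0): stack=[empty] mem=[60,0,0,0]
After op 5 (push 8): stack=[8] mem=[60,0,0,0]
After op 6 (STO M1): stack=[empty] mem=[60,8,0,0]
After op 7 (push 10): stack=[10] mem=[60,8,0,0]
After op 8 (pop): stack=[empty] mem=[60,8,0,0]
After op 9 (push 14): stack=[14] mem=[60,8,0,0]
After op 10 (dup): stack=[14,14] mem=[60,8,0,0]
After op 11 (pop): stack=[14] mem=[60,8,0,0]
After op 12 (RCL M1): stack=[14,8] mem=[60,8,0,0]

Answer: 60 8 0 0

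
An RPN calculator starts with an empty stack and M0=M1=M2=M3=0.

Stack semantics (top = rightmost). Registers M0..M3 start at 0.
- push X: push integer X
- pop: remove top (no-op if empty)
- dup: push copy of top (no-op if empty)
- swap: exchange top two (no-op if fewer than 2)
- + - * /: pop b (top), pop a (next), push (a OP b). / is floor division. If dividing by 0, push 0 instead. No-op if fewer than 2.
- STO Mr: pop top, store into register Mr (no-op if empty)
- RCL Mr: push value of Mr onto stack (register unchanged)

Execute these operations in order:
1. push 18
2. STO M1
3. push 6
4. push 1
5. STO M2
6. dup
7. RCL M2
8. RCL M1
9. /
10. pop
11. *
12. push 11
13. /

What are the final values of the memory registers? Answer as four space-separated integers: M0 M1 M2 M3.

Answer: 0 18 1 0

Derivation:
After op 1 (push 18): stack=[18] mem=[0,0,0,0]
After op 2 (STO M1): stack=[empty] mem=[0,18,0,0]
After op 3 (push 6): stack=[6] mem=[0,18,0,0]
After op 4 (push 1): stack=[6,1] mem=[0,18,0,0]
After op 5 (STO M2): stack=[6] mem=[0,18,1,0]
After op 6 (dup): stack=[6,6] mem=[0,18,1,0]
After op 7 (RCL M2): stack=[6,6,1] mem=[0,18,1,0]
After op 8 (RCL M1): stack=[6,6,1,18] mem=[0,18,1,0]
After op 9 (/): stack=[6,6,0] mem=[0,18,1,0]
After op 10 (pop): stack=[6,6] mem=[0,18,1,0]
After op 11 (*): stack=[36] mem=[0,18,1,0]
After op 12 (push 11): stack=[36,11] mem=[0,18,1,0]
After op 13 (/): stack=[3] mem=[0,18,1,0]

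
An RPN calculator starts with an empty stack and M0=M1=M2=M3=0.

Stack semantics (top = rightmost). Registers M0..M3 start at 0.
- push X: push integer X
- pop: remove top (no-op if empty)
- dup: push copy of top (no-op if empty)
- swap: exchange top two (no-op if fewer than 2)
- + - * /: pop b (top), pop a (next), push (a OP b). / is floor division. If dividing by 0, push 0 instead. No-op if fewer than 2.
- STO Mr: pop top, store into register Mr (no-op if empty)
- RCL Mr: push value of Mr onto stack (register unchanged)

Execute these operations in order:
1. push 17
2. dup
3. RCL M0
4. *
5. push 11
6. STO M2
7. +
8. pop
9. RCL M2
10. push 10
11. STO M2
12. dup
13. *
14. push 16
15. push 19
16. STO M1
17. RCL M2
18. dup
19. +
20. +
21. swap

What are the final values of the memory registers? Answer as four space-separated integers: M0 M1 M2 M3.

After op 1 (push 17): stack=[17] mem=[0,0,0,0]
After op 2 (dup): stack=[17,17] mem=[0,0,0,0]
After op 3 (RCL M0): stack=[17,17,0] mem=[0,0,0,0]
After op 4 (*): stack=[17,0] mem=[0,0,0,0]
After op 5 (push 11): stack=[17,0,11] mem=[0,0,0,0]
After op 6 (STO M2): stack=[17,0] mem=[0,0,11,0]
After op 7 (+): stack=[17] mem=[0,0,11,0]
After op 8 (pop): stack=[empty] mem=[0,0,11,0]
After op 9 (RCL M2): stack=[11] mem=[0,0,11,0]
After op 10 (push 10): stack=[11,10] mem=[0,0,11,0]
After op 11 (STO M2): stack=[11] mem=[0,0,10,0]
After op 12 (dup): stack=[11,11] mem=[0,0,10,0]
After op 13 (*): stack=[121] mem=[0,0,10,0]
After op 14 (push 16): stack=[121,16] mem=[0,0,10,0]
After op 15 (push 19): stack=[121,16,19] mem=[0,0,10,0]
After op 16 (STO M1): stack=[121,16] mem=[0,19,10,0]
After op 17 (RCL M2): stack=[121,16,10] mem=[0,19,10,0]
After op 18 (dup): stack=[121,16,10,10] mem=[0,19,10,0]
After op 19 (+): stack=[121,16,20] mem=[0,19,10,0]
After op 20 (+): stack=[121,36] mem=[0,19,10,0]
After op 21 (swap): stack=[36,121] mem=[0,19,10,0]

Answer: 0 19 10 0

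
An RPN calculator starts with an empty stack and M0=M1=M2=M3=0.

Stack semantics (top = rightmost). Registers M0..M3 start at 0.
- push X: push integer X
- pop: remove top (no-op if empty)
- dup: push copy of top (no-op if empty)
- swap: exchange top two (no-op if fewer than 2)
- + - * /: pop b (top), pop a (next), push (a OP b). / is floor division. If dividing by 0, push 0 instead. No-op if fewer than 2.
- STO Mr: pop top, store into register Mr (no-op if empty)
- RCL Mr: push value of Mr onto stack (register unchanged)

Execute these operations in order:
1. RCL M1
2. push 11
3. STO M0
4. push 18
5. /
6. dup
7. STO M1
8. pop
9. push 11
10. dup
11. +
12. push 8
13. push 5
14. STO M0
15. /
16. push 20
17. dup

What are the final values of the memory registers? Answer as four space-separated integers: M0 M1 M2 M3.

After op 1 (RCL M1): stack=[0] mem=[0,0,0,0]
After op 2 (push 11): stack=[0,11] mem=[0,0,0,0]
After op 3 (STO M0): stack=[0] mem=[11,0,0,0]
After op 4 (push 18): stack=[0,18] mem=[11,0,0,0]
After op 5 (/): stack=[0] mem=[11,0,0,0]
After op 6 (dup): stack=[0,0] mem=[11,0,0,0]
After op 7 (STO M1): stack=[0] mem=[11,0,0,0]
After op 8 (pop): stack=[empty] mem=[11,0,0,0]
After op 9 (push 11): stack=[11] mem=[11,0,0,0]
After op 10 (dup): stack=[11,11] mem=[11,0,0,0]
After op 11 (+): stack=[22] mem=[11,0,0,0]
After op 12 (push 8): stack=[22,8] mem=[11,0,0,0]
After op 13 (push 5): stack=[22,8,5] mem=[11,0,0,0]
After op 14 (STO M0): stack=[22,8] mem=[5,0,0,0]
After op 15 (/): stack=[2] mem=[5,0,0,0]
After op 16 (push 20): stack=[2,20] mem=[5,0,0,0]
After op 17 (dup): stack=[2,20,20] mem=[5,0,0,0]

Answer: 5 0 0 0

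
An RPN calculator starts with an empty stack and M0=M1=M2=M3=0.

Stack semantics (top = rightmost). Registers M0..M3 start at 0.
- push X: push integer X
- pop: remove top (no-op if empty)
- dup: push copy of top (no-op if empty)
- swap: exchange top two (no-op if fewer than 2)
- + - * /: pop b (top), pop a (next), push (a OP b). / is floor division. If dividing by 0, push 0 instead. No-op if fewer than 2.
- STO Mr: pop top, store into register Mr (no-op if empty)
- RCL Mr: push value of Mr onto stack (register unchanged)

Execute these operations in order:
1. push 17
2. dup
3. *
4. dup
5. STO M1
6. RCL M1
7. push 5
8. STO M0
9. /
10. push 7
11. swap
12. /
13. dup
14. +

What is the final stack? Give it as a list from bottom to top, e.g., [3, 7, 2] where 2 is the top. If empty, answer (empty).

Answer: [14]

Derivation:
After op 1 (push 17): stack=[17] mem=[0,0,0,0]
After op 2 (dup): stack=[17,17] mem=[0,0,0,0]
After op 3 (*): stack=[289] mem=[0,0,0,0]
After op 4 (dup): stack=[289,289] mem=[0,0,0,0]
After op 5 (STO M1): stack=[289] mem=[0,289,0,0]
After op 6 (RCL M1): stack=[289,289] mem=[0,289,0,0]
After op 7 (push 5): stack=[289,289,5] mem=[0,289,0,0]
After op 8 (STO M0): stack=[289,289] mem=[5,289,0,0]
After op 9 (/): stack=[1] mem=[5,289,0,0]
After op 10 (push 7): stack=[1,7] mem=[5,289,0,0]
After op 11 (swap): stack=[7,1] mem=[5,289,0,0]
After op 12 (/): stack=[7] mem=[5,289,0,0]
After op 13 (dup): stack=[7,7] mem=[5,289,0,0]
After op 14 (+): stack=[14] mem=[5,289,0,0]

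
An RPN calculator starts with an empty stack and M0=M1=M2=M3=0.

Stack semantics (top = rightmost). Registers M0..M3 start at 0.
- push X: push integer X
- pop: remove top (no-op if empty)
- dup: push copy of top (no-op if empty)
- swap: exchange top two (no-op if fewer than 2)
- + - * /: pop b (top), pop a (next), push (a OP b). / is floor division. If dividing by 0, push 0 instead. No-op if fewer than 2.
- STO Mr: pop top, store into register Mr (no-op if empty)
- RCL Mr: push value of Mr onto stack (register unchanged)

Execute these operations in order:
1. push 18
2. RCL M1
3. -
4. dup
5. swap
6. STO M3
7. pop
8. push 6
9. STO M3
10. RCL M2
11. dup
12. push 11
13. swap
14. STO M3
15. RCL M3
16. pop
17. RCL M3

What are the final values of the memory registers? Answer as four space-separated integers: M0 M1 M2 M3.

After op 1 (push 18): stack=[18] mem=[0,0,0,0]
After op 2 (RCL M1): stack=[18,0] mem=[0,0,0,0]
After op 3 (-): stack=[18] mem=[0,0,0,0]
After op 4 (dup): stack=[18,18] mem=[0,0,0,0]
After op 5 (swap): stack=[18,18] mem=[0,0,0,0]
After op 6 (STO M3): stack=[18] mem=[0,0,0,18]
After op 7 (pop): stack=[empty] mem=[0,0,0,18]
After op 8 (push 6): stack=[6] mem=[0,0,0,18]
After op 9 (STO M3): stack=[empty] mem=[0,0,0,6]
After op 10 (RCL M2): stack=[0] mem=[0,0,0,6]
After op 11 (dup): stack=[0,0] mem=[0,0,0,6]
After op 12 (push 11): stack=[0,0,11] mem=[0,0,0,6]
After op 13 (swap): stack=[0,11,0] mem=[0,0,0,6]
After op 14 (STO M3): stack=[0,11] mem=[0,0,0,0]
After op 15 (RCL M3): stack=[0,11,0] mem=[0,0,0,0]
After op 16 (pop): stack=[0,11] mem=[0,0,0,0]
After op 17 (RCL M3): stack=[0,11,0] mem=[0,0,0,0]

Answer: 0 0 0 0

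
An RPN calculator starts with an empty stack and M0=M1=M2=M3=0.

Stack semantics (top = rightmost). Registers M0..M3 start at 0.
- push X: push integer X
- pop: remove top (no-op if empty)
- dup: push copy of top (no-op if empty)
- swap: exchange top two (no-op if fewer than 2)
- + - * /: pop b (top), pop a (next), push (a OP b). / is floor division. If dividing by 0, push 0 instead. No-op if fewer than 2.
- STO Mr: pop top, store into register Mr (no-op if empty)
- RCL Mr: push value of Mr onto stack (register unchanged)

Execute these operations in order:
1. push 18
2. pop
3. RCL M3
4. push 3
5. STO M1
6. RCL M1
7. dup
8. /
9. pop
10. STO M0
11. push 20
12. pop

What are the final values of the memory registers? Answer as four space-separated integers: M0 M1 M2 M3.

After op 1 (push 18): stack=[18] mem=[0,0,0,0]
After op 2 (pop): stack=[empty] mem=[0,0,0,0]
After op 3 (RCL M3): stack=[0] mem=[0,0,0,0]
After op 4 (push 3): stack=[0,3] mem=[0,0,0,0]
After op 5 (STO M1): stack=[0] mem=[0,3,0,0]
After op 6 (RCL M1): stack=[0,3] mem=[0,3,0,0]
After op 7 (dup): stack=[0,3,3] mem=[0,3,0,0]
After op 8 (/): stack=[0,1] mem=[0,3,0,0]
After op 9 (pop): stack=[0] mem=[0,3,0,0]
After op 10 (STO M0): stack=[empty] mem=[0,3,0,0]
After op 11 (push 20): stack=[20] mem=[0,3,0,0]
After op 12 (pop): stack=[empty] mem=[0,3,0,0]

Answer: 0 3 0 0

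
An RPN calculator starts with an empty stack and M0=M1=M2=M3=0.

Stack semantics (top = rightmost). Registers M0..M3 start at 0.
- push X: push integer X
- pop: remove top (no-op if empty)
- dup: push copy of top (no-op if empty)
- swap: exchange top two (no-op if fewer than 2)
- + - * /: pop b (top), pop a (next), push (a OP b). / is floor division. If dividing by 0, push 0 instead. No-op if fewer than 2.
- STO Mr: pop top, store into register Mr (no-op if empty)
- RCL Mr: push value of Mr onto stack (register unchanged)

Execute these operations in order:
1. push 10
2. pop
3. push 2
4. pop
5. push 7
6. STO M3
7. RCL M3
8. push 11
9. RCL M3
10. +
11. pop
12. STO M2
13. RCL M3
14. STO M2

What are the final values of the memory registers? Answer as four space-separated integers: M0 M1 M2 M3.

After op 1 (push 10): stack=[10] mem=[0,0,0,0]
After op 2 (pop): stack=[empty] mem=[0,0,0,0]
After op 3 (push 2): stack=[2] mem=[0,0,0,0]
After op 4 (pop): stack=[empty] mem=[0,0,0,0]
After op 5 (push 7): stack=[7] mem=[0,0,0,0]
After op 6 (STO M3): stack=[empty] mem=[0,0,0,7]
After op 7 (RCL M3): stack=[7] mem=[0,0,0,7]
After op 8 (push 11): stack=[7,11] mem=[0,0,0,7]
After op 9 (RCL M3): stack=[7,11,7] mem=[0,0,0,7]
After op 10 (+): stack=[7,18] mem=[0,0,0,7]
After op 11 (pop): stack=[7] mem=[0,0,0,7]
After op 12 (STO M2): stack=[empty] mem=[0,0,7,7]
After op 13 (RCL M3): stack=[7] mem=[0,0,7,7]
After op 14 (STO M2): stack=[empty] mem=[0,0,7,7]

Answer: 0 0 7 7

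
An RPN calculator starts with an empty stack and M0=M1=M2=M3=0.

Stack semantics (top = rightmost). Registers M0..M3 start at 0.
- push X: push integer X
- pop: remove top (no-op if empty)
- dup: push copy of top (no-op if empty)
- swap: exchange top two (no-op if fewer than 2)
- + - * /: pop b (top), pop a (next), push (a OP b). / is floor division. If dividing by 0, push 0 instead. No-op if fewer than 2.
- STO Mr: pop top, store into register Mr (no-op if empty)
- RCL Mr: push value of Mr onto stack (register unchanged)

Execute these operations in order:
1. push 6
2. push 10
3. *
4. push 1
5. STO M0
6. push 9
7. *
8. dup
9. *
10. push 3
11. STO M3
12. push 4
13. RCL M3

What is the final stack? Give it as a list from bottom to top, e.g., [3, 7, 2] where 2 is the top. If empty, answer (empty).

Answer: [291600, 4, 3]

Derivation:
After op 1 (push 6): stack=[6] mem=[0,0,0,0]
After op 2 (push 10): stack=[6,10] mem=[0,0,0,0]
After op 3 (*): stack=[60] mem=[0,0,0,0]
After op 4 (push 1): stack=[60,1] mem=[0,0,0,0]
After op 5 (STO M0): stack=[60] mem=[1,0,0,0]
After op 6 (push 9): stack=[60,9] mem=[1,0,0,0]
After op 7 (*): stack=[540] mem=[1,0,0,0]
After op 8 (dup): stack=[540,540] mem=[1,0,0,0]
After op 9 (*): stack=[291600] mem=[1,0,0,0]
After op 10 (push 3): stack=[291600,3] mem=[1,0,0,0]
After op 11 (STO M3): stack=[291600] mem=[1,0,0,3]
After op 12 (push 4): stack=[291600,4] mem=[1,0,0,3]
After op 13 (RCL M3): stack=[291600,4,3] mem=[1,0,0,3]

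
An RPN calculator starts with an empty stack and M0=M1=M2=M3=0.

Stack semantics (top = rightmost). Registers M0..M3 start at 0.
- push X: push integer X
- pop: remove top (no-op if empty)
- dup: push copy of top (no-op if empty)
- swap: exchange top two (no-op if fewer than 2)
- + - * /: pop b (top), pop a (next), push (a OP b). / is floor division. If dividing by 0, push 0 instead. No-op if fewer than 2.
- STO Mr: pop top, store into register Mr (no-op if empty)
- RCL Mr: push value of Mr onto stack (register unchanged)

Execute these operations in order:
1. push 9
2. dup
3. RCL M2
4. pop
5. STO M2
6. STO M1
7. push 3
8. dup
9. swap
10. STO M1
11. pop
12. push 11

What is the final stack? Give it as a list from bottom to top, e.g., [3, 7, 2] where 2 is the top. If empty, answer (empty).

Answer: [11]

Derivation:
After op 1 (push 9): stack=[9] mem=[0,0,0,0]
After op 2 (dup): stack=[9,9] mem=[0,0,0,0]
After op 3 (RCL M2): stack=[9,9,0] mem=[0,0,0,0]
After op 4 (pop): stack=[9,9] mem=[0,0,0,0]
After op 5 (STO M2): stack=[9] mem=[0,0,9,0]
After op 6 (STO M1): stack=[empty] mem=[0,9,9,0]
After op 7 (push 3): stack=[3] mem=[0,9,9,0]
After op 8 (dup): stack=[3,3] mem=[0,9,9,0]
After op 9 (swap): stack=[3,3] mem=[0,9,9,0]
After op 10 (STO M1): stack=[3] mem=[0,3,9,0]
After op 11 (pop): stack=[empty] mem=[0,3,9,0]
After op 12 (push 11): stack=[11] mem=[0,3,9,0]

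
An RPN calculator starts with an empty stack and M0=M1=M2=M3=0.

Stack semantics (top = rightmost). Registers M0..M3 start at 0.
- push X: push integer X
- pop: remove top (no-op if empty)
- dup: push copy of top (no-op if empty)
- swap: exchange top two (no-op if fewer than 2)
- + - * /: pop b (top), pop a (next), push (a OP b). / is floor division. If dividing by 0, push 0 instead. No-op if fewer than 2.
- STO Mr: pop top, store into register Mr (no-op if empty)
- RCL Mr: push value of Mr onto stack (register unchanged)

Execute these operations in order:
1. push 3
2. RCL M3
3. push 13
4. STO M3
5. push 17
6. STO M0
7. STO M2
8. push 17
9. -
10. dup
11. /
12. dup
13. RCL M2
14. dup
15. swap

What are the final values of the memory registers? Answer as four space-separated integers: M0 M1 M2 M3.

Answer: 17 0 0 13

Derivation:
After op 1 (push 3): stack=[3] mem=[0,0,0,0]
After op 2 (RCL M3): stack=[3,0] mem=[0,0,0,0]
After op 3 (push 13): stack=[3,0,13] mem=[0,0,0,0]
After op 4 (STO M3): stack=[3,0] mem=[0,0,0,13]
After op 5 (push 17): stack=[3,0,17] mem=[0,0,0,13]
After op 6 (STO M0): stack=[3,0] mem=[17,0,0,13]
After op 7 (STO M2): stack=[3] mem=[17,0,0,13]
After op 8 (push 17): stack=[3,17] mem=[17,0,0,13]
After op 9 (-): stack=[-14] mem=[17,0,0,13]
After op 10 (dup): stack=[-14,-14] mem=[17,0,0,13]
After op 11 (/): stack=[1] mem=[17,0,0,13]
After op 12 (dup): stack=[1,1] mem=[17,0,0,13]
After op 13 (RCL M2): stack=[1,1,0] mem=[17,0,0,13]
After op 14 (dup): stack=[1,1,0,0] mem=[17,0,0,13]
After op 15 (swap): stack=[1,1,0,0] mem=[17,0,0,13]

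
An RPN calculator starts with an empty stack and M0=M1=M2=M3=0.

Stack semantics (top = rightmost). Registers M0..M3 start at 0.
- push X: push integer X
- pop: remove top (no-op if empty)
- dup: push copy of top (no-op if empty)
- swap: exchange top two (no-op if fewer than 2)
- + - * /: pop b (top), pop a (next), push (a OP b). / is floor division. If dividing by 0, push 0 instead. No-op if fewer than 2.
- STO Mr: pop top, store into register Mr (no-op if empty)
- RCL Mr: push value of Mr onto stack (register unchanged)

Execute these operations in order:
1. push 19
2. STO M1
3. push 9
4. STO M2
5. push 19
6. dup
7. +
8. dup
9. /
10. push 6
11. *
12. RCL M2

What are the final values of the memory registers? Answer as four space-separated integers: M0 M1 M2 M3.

After op 1 (push 19): stack=[19] mem=[0,0,0,0]
After op 2 (STO M1): stack=[empty] mem=[0,19,0,0]
After op 3 (push 9): stack=[9] mem=[0,19,0,0]
After op 4 (STO M2): stack=[empty] mem=[0,19,9,0]
After op 5 (push 19): stack=[19] mem=[0,19,9,0]
After op 6 (dup): stack=[19,19] mem=[0,19,9,0]
After op 7 (+): stack=[38] mem=[0,19,9,0]
After op 8 (dup): stack=[38,38] mem=[0,19,9,0]
After op 9 (/): stack=[1] mem=[0,19,9,0]
After op 10 (push 6): stack=[1,6] mem=[0,19,9,0]
After op 11 (*): stack=[6] mem=[0,19,9,0]
After op 12 (RCL M2): stack=[6,9] mem=[0,19,9,0]

Answer: 0 19 9 0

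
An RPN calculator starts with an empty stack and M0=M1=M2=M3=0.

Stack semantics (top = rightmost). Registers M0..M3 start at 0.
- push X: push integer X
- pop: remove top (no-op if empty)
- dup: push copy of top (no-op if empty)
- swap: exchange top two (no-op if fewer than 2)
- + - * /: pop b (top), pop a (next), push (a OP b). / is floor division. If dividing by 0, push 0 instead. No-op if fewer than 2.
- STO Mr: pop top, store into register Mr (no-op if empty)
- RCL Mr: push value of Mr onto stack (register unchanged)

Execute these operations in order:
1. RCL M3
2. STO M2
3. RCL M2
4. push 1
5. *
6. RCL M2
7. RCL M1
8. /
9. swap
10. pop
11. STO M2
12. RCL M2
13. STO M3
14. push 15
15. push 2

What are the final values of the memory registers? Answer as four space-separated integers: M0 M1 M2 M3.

Answer: 0 0 0 0

Derivation:
After op 1 (RCL M3): stack=[0] mem=[0,0,0,0]
After op 2 (STO M2): stack=[empty] mem=[0,0,0,0]
After op 3 (RCL M2): stack=[0] mem=[0,0,0,0]
After op 4 (push 1): stack=[0,1] mem=[0,0,0,0]
After op 5 (*): stack=[0] mem=[0,0,0,0]
After op 6 (RCL M2): stack=[0,0] mem=[0,0,0,0]
After op 7 (RCL M1): stack=[0,0,0] mem=[0,0,0,0]
After op 8 (/): stack=[0,0] mem=[0,0,0,0]
After op 9 (swap): stack=[0,0] mem=[0,0,0,0]
After op 10 (pop): stack=[0] mem=[0,0,0,0]
After op 11 (STO M2): stack=[empty] mem=[0,0,0,0]
After op 12 (RCL M2): stack=[0] mem=[0,0,0,0]
After op 13 (STO M3): stack=[empty] mem=[0,0,0,0]
After op 14 (push 15): stack=[15] mem=[0,0,0,0]
After op 15 (push 2): stack=[15,2] mem=[0,0,0,0]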